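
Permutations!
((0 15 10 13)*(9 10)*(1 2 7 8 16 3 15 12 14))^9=(0 15 7 12 9 8 14 10 16 1 13 3 2)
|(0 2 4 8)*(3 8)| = 5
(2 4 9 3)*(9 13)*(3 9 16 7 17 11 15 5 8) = (2 4 13 16 7 17 11 15 5 8 3) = [0, 1, 4, 2, 13, 8, 6, 17, 3, 9, 10, 15, 12, 16, 14, 5, 7, 11]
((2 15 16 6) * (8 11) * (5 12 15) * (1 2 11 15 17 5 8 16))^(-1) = (1 15 8 2)(5 17 12)(6 16 11) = ((1 2 8 15)(5 12 17)(6 11 16))^(-1)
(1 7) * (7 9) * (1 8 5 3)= (1 9 7 8 5 3)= [0, 9, 2, 1, 4, 3, 6, 8, 5, 7]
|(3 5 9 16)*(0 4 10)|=12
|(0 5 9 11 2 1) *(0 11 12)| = 12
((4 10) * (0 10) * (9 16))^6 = (16)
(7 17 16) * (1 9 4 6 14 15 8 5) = [0, 9, 2, 3, 6, 1, 14, 17, 5, 4, 10, 11, 12, 13, 15, 8, 7, 16] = (1 9 4 6 14 15 8 5)(7 17 16)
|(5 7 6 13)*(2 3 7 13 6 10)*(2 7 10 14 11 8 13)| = 9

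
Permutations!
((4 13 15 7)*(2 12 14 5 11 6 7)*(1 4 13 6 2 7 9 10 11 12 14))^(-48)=((1 4 6 9 10 11 2 14 5 12)(7 13 15))^(-48)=(15)(1 6 10 2 5)(4 9 11 14 12)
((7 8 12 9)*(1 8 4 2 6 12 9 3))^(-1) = ((1 8 9 7 4 2 6 12 3))^(-1) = (1 3 12 6 2 4 7 9 8)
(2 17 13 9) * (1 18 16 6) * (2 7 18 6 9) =(1 6)(2 17 13)(7 18 16 9) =[0, 6, 17, 3, 4, 5, 1, 18, 8, 7, 10, 11, 12, 2, 14, 15, 9, 13, 16]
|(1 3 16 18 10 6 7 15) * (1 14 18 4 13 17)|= |(1 3 16 4 13 17)(6 7 15 14 18 10)|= 6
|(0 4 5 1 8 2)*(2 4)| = 4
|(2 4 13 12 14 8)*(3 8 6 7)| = 9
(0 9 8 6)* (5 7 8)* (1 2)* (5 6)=[9, 2, 1, 3, 4, 7, 0, 8, 5, 6]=(0 9 6)(1 2)(5 7 8)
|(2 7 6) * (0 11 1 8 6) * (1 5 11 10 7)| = 12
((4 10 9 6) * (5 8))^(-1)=(4 6 9 10)(5 8)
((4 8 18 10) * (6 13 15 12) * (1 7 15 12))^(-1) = ((1 7 15)(4 8 18 10)(6 13 12))^(-1) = (1 15 7)(4 10 18 8)(6 12 13)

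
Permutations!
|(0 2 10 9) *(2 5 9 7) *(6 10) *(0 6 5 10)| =|(0 10 7 2 5 9 6)| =7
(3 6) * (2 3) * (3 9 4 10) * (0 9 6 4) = (0 9)(2 6)(3 4 10) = [9, 1, 6, 4, 10, 5, 2, 7, 8, 0, 3]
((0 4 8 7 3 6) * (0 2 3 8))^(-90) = ((0 4)(2 3 6)(7 8))^(-90) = (8)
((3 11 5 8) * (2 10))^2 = (3 5)(8 11)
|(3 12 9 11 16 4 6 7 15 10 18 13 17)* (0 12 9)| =|(0 12)(3 9 11 16 4 6 7 15 10 18 13 17)| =12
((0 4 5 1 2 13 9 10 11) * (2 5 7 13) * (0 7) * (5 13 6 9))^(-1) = ((0 4)(1 13 5)(6 9 10 11 7))^(-1) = (0 4)(1 5 13)(6 7 11 10 9)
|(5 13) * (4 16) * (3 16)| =|(3 16 4)(5 13)| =6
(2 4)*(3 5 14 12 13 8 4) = (2 3 5 14 12 13 8 4) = [0, 1, 3, 5, 2, 14, 6, 7, 4, 9, 10, 11, 13, 8, 12]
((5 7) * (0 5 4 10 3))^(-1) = (0 3 10 4 7 5)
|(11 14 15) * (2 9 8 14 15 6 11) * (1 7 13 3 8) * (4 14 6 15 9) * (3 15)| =12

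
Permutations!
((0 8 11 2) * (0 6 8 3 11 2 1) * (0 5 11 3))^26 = (1 11 5)(2 8 6)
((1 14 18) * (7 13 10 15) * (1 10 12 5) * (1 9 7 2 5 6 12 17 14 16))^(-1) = (1 16)(2 15 10 18 14 17 13 7 9 5)(6 12)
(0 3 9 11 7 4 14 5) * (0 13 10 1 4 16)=(0 3 9 11 7 16)(1 4 14 5 13 10)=[3, 4, 2, 9, 14, 13, 6, 16, 8, 11, 1, 7, 12, 10, 5, 15, 0]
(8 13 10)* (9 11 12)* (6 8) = (6 8 13 10)(9 11 12) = [0, 1, 2, 3, 4, 5, 8, 7, 13, 11, 6, 12, 9, 10]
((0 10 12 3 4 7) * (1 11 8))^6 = ((0 10 12 3 4 7)(1 11 8))^6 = (12)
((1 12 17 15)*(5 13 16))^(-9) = (1 15 17 12) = ((1 12 17 15)(5 13 16))^(-9)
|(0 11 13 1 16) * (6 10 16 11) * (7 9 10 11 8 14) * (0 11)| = |(0 6)(1 8 14 7 9 10 16 11 13)| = 18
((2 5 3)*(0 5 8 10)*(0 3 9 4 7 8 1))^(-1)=(0 1 2 3 10 8 7 4 9 5)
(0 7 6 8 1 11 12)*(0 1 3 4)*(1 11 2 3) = (0 7 6 8 1 2 3 4)(11 12) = [7, 2, 3, 4, 0, 5, 8, 6, 1, 9, 10, 12, 11]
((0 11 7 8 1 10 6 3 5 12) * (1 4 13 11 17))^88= ((0 17 1 10 6 3 5 12)(4 13 11 7 8))^88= (17)(4 7 13 8 11)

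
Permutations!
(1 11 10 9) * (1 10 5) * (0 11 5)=(0 11)(1 5)(9 10)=[11, 5, 2, 3, 4, 1, 6, 7, 8, 10, 9, 0]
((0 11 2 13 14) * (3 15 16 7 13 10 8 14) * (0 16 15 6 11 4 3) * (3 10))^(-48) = (16)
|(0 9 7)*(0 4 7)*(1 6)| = |(0 9)(1 6)(4 7)| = 2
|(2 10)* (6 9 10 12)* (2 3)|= |(2 12 6 9 10 3)|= 6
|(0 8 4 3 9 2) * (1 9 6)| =|(0 8 4 3 6 1 9 2)| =8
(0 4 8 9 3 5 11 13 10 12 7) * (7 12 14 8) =(0 4 7)(3 5 11 13 10 14 8 9) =[4, 1, 2, 5, 7, 11, 6, 0, 9, 3, 14, 13, 12, 10, 8]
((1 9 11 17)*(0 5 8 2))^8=((0 5 8 2)(1 9 11 17))^8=(17)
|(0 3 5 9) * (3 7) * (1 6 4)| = 15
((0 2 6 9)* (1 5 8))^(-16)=((0 2 6 9)(1 5 8))^(-16)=(9)(1 8 5)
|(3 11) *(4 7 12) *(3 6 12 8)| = 7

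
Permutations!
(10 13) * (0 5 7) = (0 5 7)(10 13) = [5, 1, 2, 3, 4, 7, 6, 0, 8, 9, 13, 11, 12, 10]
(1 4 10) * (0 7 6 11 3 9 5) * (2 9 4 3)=[7, 3, 9, 4, 10, 0, 11, 6, 8, 5, 1, 2]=(0 7 6 11 2 9 5)(1 3 4 10)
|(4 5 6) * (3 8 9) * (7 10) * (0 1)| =|(0 1)(3 8 9)(4 5 6)(7 10)| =6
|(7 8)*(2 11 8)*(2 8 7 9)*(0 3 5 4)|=20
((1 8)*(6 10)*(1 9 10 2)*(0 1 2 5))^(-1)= ((0 1 8 9 10 6 5))^(-1)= (0 5 6 10 9 8 1)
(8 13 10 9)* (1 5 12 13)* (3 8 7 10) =(1 5 12 13 3 8)(7 10 9) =[0, 5, 2, 8, 4, 12, 6, 10, 1, 7, 9, 11, 13, 3]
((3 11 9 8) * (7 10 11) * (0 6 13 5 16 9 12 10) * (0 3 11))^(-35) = (0 9)(3 7)(5 12)(6 8)(10 16)(11 13)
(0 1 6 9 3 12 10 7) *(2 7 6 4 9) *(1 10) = (0 10 6 2 7)(1 4 9 3 12) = [10, 4, 7, 12, 9, 5, 2, 0, 8, 3, 6, 11, 1]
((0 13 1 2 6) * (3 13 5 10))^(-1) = ((0 5 10 3 13 1 2 6))^(-1) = (0 6 2 1 13 3 10 5)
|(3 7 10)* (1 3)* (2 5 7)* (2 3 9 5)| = 5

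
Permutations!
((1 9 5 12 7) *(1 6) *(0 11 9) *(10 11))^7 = (0 6 12 9 10 1 7 5 11)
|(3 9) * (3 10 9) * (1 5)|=|(1 5)(9 10)|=2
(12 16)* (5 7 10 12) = (5 7 10 12 16) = [0, 1, 2, 3, 4, 7, 6, 10, 8, 9, 12, 11, 16, 13, 14, 15, 5]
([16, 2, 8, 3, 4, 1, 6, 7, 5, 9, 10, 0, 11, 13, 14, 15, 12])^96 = [0, 1, 2, 3, 4, 5, 6, 7, 8, 9, 10, 11, 12, 13, 14, 15, 16]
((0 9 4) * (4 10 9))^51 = ((0 4)(9 10))^51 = (0 4)(9 10)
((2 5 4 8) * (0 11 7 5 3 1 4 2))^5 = (0 3 11 1 7 4 5 8 2)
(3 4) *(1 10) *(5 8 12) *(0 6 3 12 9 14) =(0 6 3 4 12 5 8 9 14)(1 10) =[6, 10, 2, 4, 12, 8, 3, 7, 9, 14, 1, 11, 5, 13, 0]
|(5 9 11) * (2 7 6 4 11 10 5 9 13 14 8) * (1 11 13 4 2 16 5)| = |(1 11 9 10)(2 7 6)(4 13 14 8 16 5)| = 12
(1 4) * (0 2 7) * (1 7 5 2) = (0 1 4 7)(2 5) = [1, 4, 5, 3, 7, 2, 6, 0]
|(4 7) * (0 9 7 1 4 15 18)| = |(0 9 7 15 18)(1 4)| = 10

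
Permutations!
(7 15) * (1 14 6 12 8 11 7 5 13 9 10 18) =(1 14 6 12 8 11 7 15 5 13 9 10 18) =[0, 14, 2, 3, 4, 13, 12, 15, 11, 10, 18, 7, 8, 9, 6, 5, 16, 17, 1]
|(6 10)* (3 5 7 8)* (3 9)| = 10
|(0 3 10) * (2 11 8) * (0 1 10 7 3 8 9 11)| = 6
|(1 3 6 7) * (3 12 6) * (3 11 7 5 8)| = 8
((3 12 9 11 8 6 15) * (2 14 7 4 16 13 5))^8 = ((2 14 7 4 16 13 5)(3 12 9 11 8 6 15))^8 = (2 14 7 4 16 13 5)(3 12 9 11 8 6 15)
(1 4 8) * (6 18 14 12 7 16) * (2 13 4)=(1 2 13 4 8)(6 18 14 12 7 16)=[0, 2, 13, 3, 8, 5, 18, 16, 1, 9, 10, 11, 7, 4, 12, 15, 6, 17, 14]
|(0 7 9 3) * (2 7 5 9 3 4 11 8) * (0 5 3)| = |(0 3 5 9 4 11 8 2 7)| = 9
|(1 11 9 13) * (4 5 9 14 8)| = 8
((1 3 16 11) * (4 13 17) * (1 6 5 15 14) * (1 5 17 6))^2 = (1 16)(3 11)(4 6)(5 14 15)(13 17)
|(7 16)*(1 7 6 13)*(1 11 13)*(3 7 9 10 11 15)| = 10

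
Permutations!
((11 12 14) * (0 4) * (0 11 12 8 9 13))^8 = ((0 4 11 8 9 13)(12 14))^8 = (14)(0 11 9)(4 8 13)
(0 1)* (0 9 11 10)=(0 1 9 11 10)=[1, 9, 2, 3, 4, 5, 6, 7, 8, 11, 0, 10]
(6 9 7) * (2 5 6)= (2 5 6 9 7)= [0, 1, 5, 3, 4, 6, 9, 2, 8, 7]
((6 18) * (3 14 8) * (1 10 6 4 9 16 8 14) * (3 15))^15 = ((1 10 6 18 4 9 16 8 15 3))^15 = (1 9)(3 4)(6 8)(10 16)(15 18)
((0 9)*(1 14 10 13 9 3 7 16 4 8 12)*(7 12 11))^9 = (0 3 12 1 14 10 13 9)(4 16 7 11 8)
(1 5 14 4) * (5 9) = (1 9 5 14 4) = [0, 9, 2, 3, 1, 14, 6, 7, 8, 5, 10, 11, 12, 13, 4]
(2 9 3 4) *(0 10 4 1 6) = [10, 6, 9, 1, 2, 5, 0, 7, 8, 3, 4] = (0 10 4 2 9 3 1 6)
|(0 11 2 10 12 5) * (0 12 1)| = 10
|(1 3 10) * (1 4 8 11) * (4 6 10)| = 10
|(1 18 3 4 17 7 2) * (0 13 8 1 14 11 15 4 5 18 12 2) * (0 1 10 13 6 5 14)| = 42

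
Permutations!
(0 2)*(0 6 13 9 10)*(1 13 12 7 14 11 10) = [2, 13, 6, 3, 4, 5, 12, 14, 8, 1, 0, 10, 7, 9, 11] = (0 2 6 12 7 14 11 10)(1 13 9)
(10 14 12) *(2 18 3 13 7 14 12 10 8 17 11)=[0, 1, 18, 13, 4, 5, 6, 14, 17, 9, 12, 2, 8, 7, 10, 15, 16, 11, 3]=(2 18 3 13 7 14 10 12 8 17 11)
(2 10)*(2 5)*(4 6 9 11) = (2 10 5)(4 6 9 11) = [0, 1, 10, 3, 6, 2, 9, 7, 8, 11, 5, 4]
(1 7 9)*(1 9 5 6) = (9)(1 7 5 6) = [0, 7, 2, 3, 4, 6, 1, 5, 8, 9]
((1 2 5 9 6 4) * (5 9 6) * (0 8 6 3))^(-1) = (0 3 5 9 2 1 4 6 8)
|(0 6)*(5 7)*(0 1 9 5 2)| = 7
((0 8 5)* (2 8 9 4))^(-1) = (0 5 8 2 4 9)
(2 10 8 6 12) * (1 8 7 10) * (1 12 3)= (1 8 6 3)(2 12)(7 10)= [0, 8, 12, 1, 4, 5, 3, 10, 6, 9, 7, 11, 2]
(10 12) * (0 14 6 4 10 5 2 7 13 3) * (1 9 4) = (0 14 6 1 9 4 10 12 5 2 7 13 3) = [14, 9, 7, 0, 10, 2, 1, 13, 8, 4, 12, 11, 5, 3, 6]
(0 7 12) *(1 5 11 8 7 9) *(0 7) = (0 9 1 5 11 8)(7 12) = [9, 5, 2, 3, 4, 11, 6, 12, 0, 1, 10, 8, 7]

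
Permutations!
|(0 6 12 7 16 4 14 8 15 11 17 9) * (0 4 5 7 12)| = |(0 6)(4 14 8 15 11 17 9)(5 7 16)| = 42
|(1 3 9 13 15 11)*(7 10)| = |(1 3 9 13 15 11)(7 10)| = 6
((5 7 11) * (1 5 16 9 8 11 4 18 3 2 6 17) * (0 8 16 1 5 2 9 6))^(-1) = (0 2 1 11 8)(3 18 4 7 5 17 6 16 9)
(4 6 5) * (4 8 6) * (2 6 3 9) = (2 6 5 8 3 9) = [0, 1, 6, 9, 4, 8, 5, 7, 3, 2]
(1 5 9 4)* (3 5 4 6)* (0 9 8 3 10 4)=(0 9 6 10 4 1)(3 5 8)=[9, 0, 2, 5, 1, 8, 10, 7, 3, 6, 4]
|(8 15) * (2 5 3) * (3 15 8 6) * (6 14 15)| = 4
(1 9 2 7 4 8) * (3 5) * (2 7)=[0, 9, 2, 5, 8, 3, 6, 4, 1, 7]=(1 9 7 4 8)(3 5)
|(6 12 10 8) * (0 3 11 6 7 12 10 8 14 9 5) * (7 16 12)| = |(0 3 11 6 10 14 9 5)(8 16 12)| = 24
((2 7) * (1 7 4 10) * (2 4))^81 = ((1 7 4 10))^81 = (1 7 4 10)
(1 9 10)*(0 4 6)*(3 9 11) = (0 4 6)(1 11 3 9 10) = [4, 11, 2, 9, 6, 5, 0, 7, 8, 10, 1, 3]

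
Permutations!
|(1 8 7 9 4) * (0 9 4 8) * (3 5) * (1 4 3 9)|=10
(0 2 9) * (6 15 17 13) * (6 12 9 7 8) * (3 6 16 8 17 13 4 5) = (0 2 7 17 4 5 3 6 15 13 12 9)(8 16) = [2, 1, 7, 6, 5, 3, 15, 17, 16, 0, 10, 11, 9, 12, 14, 13, 8, 4]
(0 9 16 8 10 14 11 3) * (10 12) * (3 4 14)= [9, 1, 2, 0, 14, 5, 6, 7, 12, 16, 3, 4, 10, 13, 11, 15, 8]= (0 9 16 8 12 10 3)(4 14 11)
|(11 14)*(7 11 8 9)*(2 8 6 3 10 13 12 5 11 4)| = 40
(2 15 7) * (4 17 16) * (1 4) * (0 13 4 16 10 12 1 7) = (0 13 4 17 10 12 1 16 7 2 15) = [13, 16, 15, 3, 17, 5, 6, 2, 8, 9, 12, 11, 1, 4, 14, 0, 7, 10]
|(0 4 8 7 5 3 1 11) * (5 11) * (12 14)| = 30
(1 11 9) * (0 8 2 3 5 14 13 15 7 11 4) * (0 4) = (0 8 2 3 5 14 13 15 7 11 9 1) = [8, 0, 3, 5, 4, 14, 6, 11, 2, 1, 10, 9, 12, 15, 13, 7]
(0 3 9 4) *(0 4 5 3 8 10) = (0 8 10)(3 9 5) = [8, 1, 2, 9, 4, 3, 6, 7, 10, 5, 0]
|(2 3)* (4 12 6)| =6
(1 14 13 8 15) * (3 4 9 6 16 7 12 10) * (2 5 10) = [0, 14, 5, 4, 9, 10, 16, 12, 15, 6, 3, 11, 2, 8, 13, 1, 7] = (1 14 13 8 15)(2 5 10 3 4 9 6 16 7 12)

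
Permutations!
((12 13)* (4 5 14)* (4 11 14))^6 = (14)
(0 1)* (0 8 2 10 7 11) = (0 1 8 2 10 7 11) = [1, 8, 10, 3, 4, 5, 6, 11, 2, 9, 7, 0]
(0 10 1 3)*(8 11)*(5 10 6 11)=(0 6 11 8 5 10 1 3)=[6, 3, 2, 0, 4, 10, 11, 7, 5, 9, 1, 8]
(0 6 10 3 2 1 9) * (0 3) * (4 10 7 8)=(0 6 7 8 4 10)(1 9 3 2)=[6, 9, 1, 2, 10, 5, 7, 8, 4, 3, 0]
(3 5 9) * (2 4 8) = (2 4 8)(3 5 9) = [0, 1, 4, 5, 8, 9, 6, 7, 2, 3]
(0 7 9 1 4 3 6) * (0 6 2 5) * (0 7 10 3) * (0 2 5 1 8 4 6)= (0 10 3 5 7 9 8 4 2 1 6)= [10, 6, 1, 5, 2, 7, 0, 9, 4, 8, 3]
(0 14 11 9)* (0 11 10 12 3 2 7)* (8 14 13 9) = (0 13 9 11 8 14 10 12 3 2 7) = [13, 1, 7, 2, 4, 5, 6, 0, 14, 11, 12, 8, 3, 9, 10]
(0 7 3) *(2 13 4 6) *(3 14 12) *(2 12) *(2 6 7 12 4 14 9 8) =[12, 1, 13, 0, 7, 5, 4, 9, 2, 8, 10, 11, 3, 14, 6] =(0 12 3)(2 13 14 6 4 7 9 8)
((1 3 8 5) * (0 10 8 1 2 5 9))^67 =((0 10 8 9)(1 3)(2 5))^67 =(0 9 8 10)(1 3)(2 5)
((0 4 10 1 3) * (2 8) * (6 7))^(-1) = ((0 4 10 1 3)(2 8)(6 7))^(-1) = (0 3 1 10 4)(2 8)(6 7)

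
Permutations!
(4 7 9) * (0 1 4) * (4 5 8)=(0 1 5 8 4 7 9)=[1, 5, 2, 3, 7, 8, 6, 9, 4, 0]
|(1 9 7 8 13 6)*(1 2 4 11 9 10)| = 8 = |(1 10)(2 4 11 9 7 8 13 6)|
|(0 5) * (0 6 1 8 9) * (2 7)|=6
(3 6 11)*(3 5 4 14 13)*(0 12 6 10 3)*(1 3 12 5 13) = (0 5 4 14 1 3 10 12 6 11 13) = [5, 3, 2, 10, 14, 4, 11, 7, 8, 9, 12, 13, 6, 0, 1]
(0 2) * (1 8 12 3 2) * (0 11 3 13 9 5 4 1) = [0, 8, 11, 2, 1, 4, 6, 7, 12, 5, 10, 3, 13, 9] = (1 8 12 13 9 5 4)(2 11 3)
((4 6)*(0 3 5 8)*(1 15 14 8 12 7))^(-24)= (0 12 15)(1 8 5)(3 7 14)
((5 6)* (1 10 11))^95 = ((1 10 11)(5 6))^95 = (1 11 10)(5 6)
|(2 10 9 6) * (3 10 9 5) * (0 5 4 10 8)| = |(0 5 3 8)(2 9 6)(4 10)| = 12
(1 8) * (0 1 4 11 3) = (0 1 8 4 11 3) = [1, 8, 2, 0, 11, 5, 6, 7, 4, 9, 10, 3]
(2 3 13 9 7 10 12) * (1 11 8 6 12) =[0, 11, 3, 13, 4, 5, 12, 10, 6, 7, 1, 8, 2, 9] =(1 11 8 6 12 2 3 13 9 7 10)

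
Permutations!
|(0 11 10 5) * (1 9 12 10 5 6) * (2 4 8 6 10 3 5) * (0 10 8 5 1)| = |(0 11 2 4 5 10 8 6)(1 9 12 3)| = 8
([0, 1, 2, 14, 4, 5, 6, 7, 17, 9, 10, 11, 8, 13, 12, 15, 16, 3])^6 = [0, 1, 2, 14, 4, 5, 6, 7, 17, 9, 10, 11, 8, 13, 12, 15, 16, 3]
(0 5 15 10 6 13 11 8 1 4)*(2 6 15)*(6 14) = [5, 4, 14, 3, 0, 2, 13, 7, 1, 9, 15, 8, 12, 11, 6, 10] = (0 5 2 14 6 13 11 8 1 4)(10 15)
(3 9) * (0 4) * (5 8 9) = [4, 1, 2, 5, 0, 8, 6, 7, 9, 3] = (0 4)(3 5 8 9)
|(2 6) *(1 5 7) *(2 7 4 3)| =|(1 5 4 3 2 6 7)| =7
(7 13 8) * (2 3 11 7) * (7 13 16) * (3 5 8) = (2 5 8)(3 11 13)(7 16) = [0, 1, 5, 11, 4, 8, 6, 16, 2, 9, 10, 13, 12, 3, 14, 15, 7]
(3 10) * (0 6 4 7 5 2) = (0 6 4 7 5 2)(3 10) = [6, 1, 0, 10, 7, 2, 4, 5, 8, 9, 3]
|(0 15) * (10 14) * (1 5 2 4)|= 4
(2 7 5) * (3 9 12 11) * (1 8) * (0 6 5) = [6, 8, 7, 9, 4, 2, 5, 0, 1, 12, 10, 3, 11] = (0 6 5 2 7)(1 8)(3 9 12 11)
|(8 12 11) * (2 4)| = 6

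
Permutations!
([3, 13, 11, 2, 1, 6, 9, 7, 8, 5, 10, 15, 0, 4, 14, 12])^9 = (0 11)(2 12)(3 15)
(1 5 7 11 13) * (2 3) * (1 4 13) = (1 5 7 11)(2 3)(4 13) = [0, 5, 3, 2, 13, 7, 6, 11, 8, 9, 10, 1, 12, 4]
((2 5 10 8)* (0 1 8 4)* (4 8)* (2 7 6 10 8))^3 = ((0 1 4)(2 5 8 7 6 10))^3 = (2 7)(5 6)(8 10)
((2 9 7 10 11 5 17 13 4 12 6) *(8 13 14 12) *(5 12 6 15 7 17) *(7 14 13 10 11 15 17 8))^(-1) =((2 9 8 10 15 14 6)(4 7 11 12 17 13))^(-1) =(2 6 14 15 10 8 9)(4 13 17 12 11 7)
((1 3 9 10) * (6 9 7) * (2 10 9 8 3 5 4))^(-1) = (1 10 2 4 5)(3 8 6 7)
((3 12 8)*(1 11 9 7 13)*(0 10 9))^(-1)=((0 10 9 7 13 1 11)(3 12 8))^(-1)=(0 11 1 13 7 9 10)(3 8 12)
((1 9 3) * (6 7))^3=((1 9 3)(6 7))^3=(9)(6 7)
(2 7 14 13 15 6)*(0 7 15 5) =(0 7 14 13 5)(2 15 6) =[7, 1, 15, 3, 4, 0, 2, 14, 8, 9, 10, 11, 12, 5, 13, 6]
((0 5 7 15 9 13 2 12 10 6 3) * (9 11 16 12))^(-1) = (0 3 6 10 12 16 11 15 7 5)(2 13 9)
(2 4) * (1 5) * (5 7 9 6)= (1 7 9 6 5)(2 4)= [0, 7, 4, 3, 2, 1, 5, 9, 8, 6]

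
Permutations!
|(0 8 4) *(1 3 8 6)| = 6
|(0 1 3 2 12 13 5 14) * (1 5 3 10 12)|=6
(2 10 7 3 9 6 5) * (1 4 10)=(1 4 10 7 3 9 6 5 2)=[0, 4, 1, 9, 10, 2, 5, 3, 8, 6, 7]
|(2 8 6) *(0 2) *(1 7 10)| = |(0 2 8 6)(1 7 10)| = 12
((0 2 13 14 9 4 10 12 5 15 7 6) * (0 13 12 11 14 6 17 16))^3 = (0 5 17 2 15 16 12 7)(4 14 10 9 11)(6 13)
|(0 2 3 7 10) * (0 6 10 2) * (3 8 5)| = |(2 8 5 3 7)(6 10)| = 10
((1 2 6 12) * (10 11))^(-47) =(1 2 6 12)(10 11)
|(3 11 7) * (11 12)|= 4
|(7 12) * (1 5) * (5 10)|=6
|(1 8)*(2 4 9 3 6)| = 10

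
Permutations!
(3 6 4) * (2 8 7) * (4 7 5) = (2 8 5 4 3 6 7) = [0, 1, 8, 6, 3, 4, 7, 2, 5]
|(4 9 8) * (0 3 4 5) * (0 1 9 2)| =|(0 3 4 2)(1 9 8 5)| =4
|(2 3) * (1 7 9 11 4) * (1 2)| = 7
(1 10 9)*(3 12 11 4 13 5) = (1 10 9)(3 12 11 4 13 5) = [0, 10, 2, 12, 13, 3, 6, 7, 8, 1, 9, 4, 11, 5]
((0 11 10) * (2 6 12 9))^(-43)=(0 10 11)(2 6 12 9)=((0 11 10)(2 6 12 9))^(-43)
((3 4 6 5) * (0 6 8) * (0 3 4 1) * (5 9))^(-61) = ((0 6 9 5 4 8 3 1))^(-61) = (0 5 3 6 4 1 9 8)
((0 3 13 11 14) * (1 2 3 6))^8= (14)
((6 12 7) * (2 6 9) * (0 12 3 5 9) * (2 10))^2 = (0 7 12)(2 3 9)(5 10 6)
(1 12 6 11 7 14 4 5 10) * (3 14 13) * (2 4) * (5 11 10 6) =(1 12 5 6 10)(2 4 11 7 13 3 14) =[0, 12, 4, 14, 11, 6, 10, 13, 8, 9, 1, 7, 5, 3, 2]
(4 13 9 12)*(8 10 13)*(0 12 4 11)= (0 12 11)(4 8 10 13 9)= [12, 1, 2, 3, 8, 5, 6, 7, 10, 4, 13, 0, 11, 9]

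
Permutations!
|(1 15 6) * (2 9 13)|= |(1 15 6)(2 9 13)|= 3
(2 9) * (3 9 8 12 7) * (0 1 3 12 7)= (0 1 3 9 2 8 7 12)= [1, 3, 8, 9, 4, 5, 6, 12, 7, 2, 10, 11, 0]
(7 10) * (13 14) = [0, 1, 2, 3, 4, 5, 6, 10, 8, 9, 7, 11, 12, 14, 13] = (7 10)(13 14)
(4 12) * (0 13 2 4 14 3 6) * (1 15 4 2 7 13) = (0 1 15 4 12 14 3 6)(7 13) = [1, 15, 2, 6, 12, 5, 0, 13, 8, 9, 10, 11, 14, 7, 3, 4]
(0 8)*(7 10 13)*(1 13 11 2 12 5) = (0 8)(1 13 7 10 11 2 12 5) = [8, 13, 12, 3, 4, 1, 6, 10, 0, 9, 11, 2, 5, 7]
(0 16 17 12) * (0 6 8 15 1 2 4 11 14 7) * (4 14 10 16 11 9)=(0 11 10 16 17 12 6 8 15 1 2 14 7)(4 9)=[11, 2, 14, 3, 9, 5, 8, 0, 15, 4, 16, 10, 6, 13, 7, 1, 17, 12]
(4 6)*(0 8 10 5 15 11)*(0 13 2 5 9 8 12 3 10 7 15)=(0 12 3 10 9 8 7 15 11 13 2 5)(4 6)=[12, 1, 5, 10, 6, 0, 4, 15, 7, 8, 9, 13, 3, 2, 14, 11]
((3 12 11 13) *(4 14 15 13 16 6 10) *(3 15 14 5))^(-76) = ((3 12 11 16 6 10 4 5)(13 15))^(-76) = (3 6)(4 11)(5 16)(10 12)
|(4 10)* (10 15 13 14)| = 5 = |(4 15 13 14 10)|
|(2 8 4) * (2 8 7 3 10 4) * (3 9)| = |(2 7 9 3 10 4 8)| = 7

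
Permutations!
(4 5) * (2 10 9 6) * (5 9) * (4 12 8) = (2 10 5 12 8 4 9 6) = [0, 1, 10, 3, 9, 12, 2, 7, 4, 6, 5, 11, 8]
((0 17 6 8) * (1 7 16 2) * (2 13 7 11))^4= (17)(1 11 2)(7 16 13)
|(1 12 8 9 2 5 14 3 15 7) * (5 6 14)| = 10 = |(1 12 8 9 2 6 14 3 15 7)|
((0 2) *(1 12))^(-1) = (0 2)(1 12)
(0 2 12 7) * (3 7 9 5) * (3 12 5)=(0 2 5 12 9 3 7)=[2, 1, 5, 7, 4, 12, 6, 0, 8, 3, 10, 11, 9]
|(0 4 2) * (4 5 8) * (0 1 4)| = 3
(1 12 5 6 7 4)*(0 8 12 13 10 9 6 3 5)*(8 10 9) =(0 10 8 12)(1 13 9 6 7 4)(3 5) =[10, 13, 2, 5, 1, 3, 7, 4, 12, 6, 8, 11, 0, 9]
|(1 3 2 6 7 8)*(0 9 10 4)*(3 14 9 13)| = 12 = |(0 13 3 2 6 7 8 1 14 9 10 4)|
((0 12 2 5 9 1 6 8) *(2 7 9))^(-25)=((0 12 7 9 1 6 8)(2 5))^(-25)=(0 9 8 7 6 12 1)(2 5)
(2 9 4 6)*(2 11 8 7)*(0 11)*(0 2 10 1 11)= (1 11 8 7 10)(2 9 4 6)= [0, 11, 9, 3, 6, 5, 2, 10, 7, 4, 1, 8]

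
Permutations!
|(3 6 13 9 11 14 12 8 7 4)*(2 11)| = 11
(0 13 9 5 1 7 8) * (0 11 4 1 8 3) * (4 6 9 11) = (0 13 11 6 9 5 8 4 1 7 3) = [13, 7, 2, 0, 1, 8, 9, 3, 4, 5, 10, 6, 12, 11]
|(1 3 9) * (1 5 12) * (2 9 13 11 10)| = 9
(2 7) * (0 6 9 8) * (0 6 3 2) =(0 3 2 7)(6 9 8) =[3, 1, 7, 2, 4, 5, 9, 0, 6, 8]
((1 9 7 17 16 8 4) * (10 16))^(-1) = ((1 9 7 17 10 16 8 4))^(-1) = (1 4 8 16 10 17 7 9)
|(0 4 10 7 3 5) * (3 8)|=7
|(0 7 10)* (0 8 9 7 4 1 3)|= |(0 4 1 3)(7 10 8 9)|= 4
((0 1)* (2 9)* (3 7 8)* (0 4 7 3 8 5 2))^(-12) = (0 4 5 9 1 7 2)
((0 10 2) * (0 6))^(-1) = ((0 10 2 6))^(-1) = (0 6 2 10)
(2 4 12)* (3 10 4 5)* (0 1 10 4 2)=(0 1 10 2 5 3 4 12)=[1, 10, 5, 4, 12, 3, 6, 7, 8, 9, 2, 11, 0]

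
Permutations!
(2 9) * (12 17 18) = (2 9)(12 17 18) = [0, 1, 9, 3, 4, 5, 6, 7, 8, 2, 10, 11, 17, 13, 14, 15, 16, 18, 12]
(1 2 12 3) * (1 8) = (1 2 12 3 8) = [0, 2, 12, 8, 4, 5, 6, 7, 1, 9, 10, 11, 3]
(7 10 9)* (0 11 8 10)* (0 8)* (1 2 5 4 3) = [11, 2, 5, 1, 3, 4, 6, 8, 10, 7, 9, 0] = (0 11)(1 2 5 4 3)(7 8 10 9)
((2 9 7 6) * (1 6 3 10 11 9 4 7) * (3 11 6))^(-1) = ((1 3 10 6 2 4 7 11 9))^(-1) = (1 9 11 7 4 2 6 10 3)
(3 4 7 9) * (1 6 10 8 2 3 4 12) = (1 6 10 8 2 3 12)(4 7 9) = [0, 6, 3, 12, 7, 5, 10, 9, 2, 4, 8, 11, 1]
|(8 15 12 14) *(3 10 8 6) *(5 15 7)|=9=|(3 10 8 7 5 15 12 14 6)|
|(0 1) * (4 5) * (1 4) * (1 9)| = 5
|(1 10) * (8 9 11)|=6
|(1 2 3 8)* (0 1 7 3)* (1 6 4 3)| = |(0 6 4 3 8 7 1 2)| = 8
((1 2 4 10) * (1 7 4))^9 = (10)(1 2)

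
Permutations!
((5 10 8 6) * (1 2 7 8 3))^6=(1 10 6 7)(2 3 5 8)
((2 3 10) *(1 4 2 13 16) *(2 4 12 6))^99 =((1 12 6 2 3 10 13 16))^99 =(1 2 13 12 3 16 6 10)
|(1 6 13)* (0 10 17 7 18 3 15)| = 21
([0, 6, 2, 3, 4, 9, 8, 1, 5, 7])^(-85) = [0, 7, 2, 3, 4, 8, 1, 9, 6, 5]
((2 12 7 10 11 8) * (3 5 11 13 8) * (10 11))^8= ((2 12 7 11 3 5 10 13 8))^8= (2 8 13 10 5 3 11 7 12)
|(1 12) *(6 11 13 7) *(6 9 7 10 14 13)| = |(1 12)(6 11)(7 9)(10 14 13)| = 6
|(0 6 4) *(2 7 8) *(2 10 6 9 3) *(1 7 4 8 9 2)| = |(0 2 4)(1 7 9 3)(6 8 10)| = 12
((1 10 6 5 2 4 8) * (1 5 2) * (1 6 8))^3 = ((1 10 8 5 6 2 4))^3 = (1 5 4 8 2 10 6)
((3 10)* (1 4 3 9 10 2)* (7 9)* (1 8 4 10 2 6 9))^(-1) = (1 7 10)(2 9 6 3 4 8)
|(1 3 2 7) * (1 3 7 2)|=3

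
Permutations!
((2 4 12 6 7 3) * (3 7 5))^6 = ((2 4 12 6 5 3))^6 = (12)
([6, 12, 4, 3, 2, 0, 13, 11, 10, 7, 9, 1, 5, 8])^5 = [9, 13, 4, 3, 2, 10, 7, 0, 1, 5, 12, 6, 8, 11]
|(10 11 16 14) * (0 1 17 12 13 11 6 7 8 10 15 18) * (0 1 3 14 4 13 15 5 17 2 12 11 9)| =20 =|(0 3 14 5 17 11 16 4 13 9)(1 2 12 15 18)(6 7 8 10)|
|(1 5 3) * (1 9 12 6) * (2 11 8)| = |(1 5 3 9 12 6)(2 11 8)| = 6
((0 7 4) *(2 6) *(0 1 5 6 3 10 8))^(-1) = ((0 7 4 1 5 6 2 3 10 8))^(-1) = (0 8 10 3 2 6 5 1 4 7)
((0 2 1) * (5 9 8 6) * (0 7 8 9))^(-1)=((9)(0 2 1 7 8 6 5))^(-1)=(9)(0 5 6 8 7 1 2)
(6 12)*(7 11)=(6 12)(7 11)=[0, 1, 2, 3, 4, 5, 12, 11, 8, 9, 10, 7, 6]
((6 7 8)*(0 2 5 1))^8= (6 8 7)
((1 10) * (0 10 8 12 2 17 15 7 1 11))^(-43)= (0 11 10)(1 7 15 17 2 12 8)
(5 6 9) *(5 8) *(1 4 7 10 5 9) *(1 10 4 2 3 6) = (1 2 3 6 10 5)(4 7)(8 9) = [0, 2, 3, 6, 7, 1, 10, 4, 9, 8, 5]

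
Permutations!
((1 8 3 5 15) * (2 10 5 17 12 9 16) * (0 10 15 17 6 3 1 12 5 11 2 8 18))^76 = (0 18 1 8 16 9 12 15 2 11 10)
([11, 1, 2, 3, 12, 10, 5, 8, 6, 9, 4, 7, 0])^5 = [5, 1, 2, 3, 8, 11, 0, 4, 12, 9, 7, 10, 6]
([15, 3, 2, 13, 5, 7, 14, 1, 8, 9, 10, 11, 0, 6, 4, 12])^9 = (15)(1 3 13 6 14 4 5 7)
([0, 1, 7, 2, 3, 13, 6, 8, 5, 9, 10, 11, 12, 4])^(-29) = (2 3 4 13 5 8 7)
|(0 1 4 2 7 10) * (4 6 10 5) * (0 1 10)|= 4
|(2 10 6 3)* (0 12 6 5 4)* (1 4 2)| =|(0 12 6 3 1 4)(2 10 5)| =6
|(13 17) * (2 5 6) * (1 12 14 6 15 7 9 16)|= 10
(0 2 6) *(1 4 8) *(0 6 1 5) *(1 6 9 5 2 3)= (0 3 1 4 8 2 6 9 5)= [3, 4, 6, 1, 8, 0, 9, 7, 2, 5]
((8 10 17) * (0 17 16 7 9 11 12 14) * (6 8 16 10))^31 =((0 17 16 7 9 11 12 14)(6 8))^31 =(0 14 12 11 9 7 16 17)(6 8)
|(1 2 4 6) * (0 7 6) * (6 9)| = 7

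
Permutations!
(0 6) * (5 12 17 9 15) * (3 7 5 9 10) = [6, 1, 2, 7, 4, 12, 0, 5, 8, 15, 3, 11, 17, 13, 14, 9, 16, 10] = (0 6)(3 7 5 12 17 10)(9 15)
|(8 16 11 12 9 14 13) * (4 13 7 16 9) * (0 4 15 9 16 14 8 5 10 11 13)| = |(0 4)(5 10 11 12 15 9 8 16 13)(7 14)| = 18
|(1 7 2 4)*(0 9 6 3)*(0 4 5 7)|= 6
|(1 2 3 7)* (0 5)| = |(0 5)(1 2 3 7)| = 4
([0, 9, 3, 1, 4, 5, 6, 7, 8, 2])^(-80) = [0, 1, 2, 3, 4, 5, 6, 7, 8, 9]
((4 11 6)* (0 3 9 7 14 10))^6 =((0 3 9 7 14 10)(4 11 6))^6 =(14)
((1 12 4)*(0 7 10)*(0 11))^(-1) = ((0 7 10 11)(1 12 4))^(-1) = (0 11 10 7)(1 4 12)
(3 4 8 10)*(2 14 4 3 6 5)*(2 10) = (2 14 4 8)(5 10 6) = [0, 1, 14, 3, 8, 10, 5, 7, 2, 9, 6, 11, 12, 13, 4]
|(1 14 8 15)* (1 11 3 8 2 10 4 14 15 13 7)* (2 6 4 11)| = 9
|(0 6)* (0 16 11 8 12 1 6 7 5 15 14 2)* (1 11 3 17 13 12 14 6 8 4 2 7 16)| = 63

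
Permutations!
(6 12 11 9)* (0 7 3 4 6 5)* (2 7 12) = (0 12 11 9 5)(2 7 3 4 6) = [12, 1, 7, 4, 6, 0, 2, 3, 8, 5, 10, 9, 11]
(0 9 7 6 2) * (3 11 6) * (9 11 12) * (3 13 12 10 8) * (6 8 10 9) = (0 11 8 3 9 7 13 12 6 2) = [11, 1, 0, 9, 4, 5, 2, 13, 3, 7, 10, 8, 6, 12]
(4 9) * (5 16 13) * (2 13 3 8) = [0, 1, 13, 8, 9, 16, 6, 7, 2, 4, 10, 11, 12, 5, 14, 15, 3] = (2 13 5 16 3 8)(4 9)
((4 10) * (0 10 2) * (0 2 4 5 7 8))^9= ((0 10 5 7 8))^9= (0 8 7 5 10)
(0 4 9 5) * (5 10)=(0 4 9 10 5)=[4, 1, 2, 3, 9, 0, 6, 7, 8, 10, 5]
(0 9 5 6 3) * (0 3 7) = (0 9 5 6 7) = [9, 1, 2, 3, 4, 6, 7, 0, 8, 5]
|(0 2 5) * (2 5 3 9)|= |(0 5)(2 3 9)|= 6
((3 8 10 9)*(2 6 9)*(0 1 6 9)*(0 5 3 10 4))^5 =(0 8 5 1 4 3 6)(2 10 9)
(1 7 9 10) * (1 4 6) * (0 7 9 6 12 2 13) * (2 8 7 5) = (0 5 2 13)(1 9 10 4 12 8 7 6) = [5, 9, 13, 3, 12, 2, 1, 6, 7, 10, 4, 11, 8, 0]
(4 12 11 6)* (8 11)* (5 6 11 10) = (4 12 8 10 5 6) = [0, 1, 2, 3, 12, 6, 4, 7, 10, 9, 5, 11, 8]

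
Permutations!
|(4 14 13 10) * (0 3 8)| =12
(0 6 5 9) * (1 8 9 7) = (0 6 5 7 1 8 9) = [6, 8, 2, 3, 4, 7, 5, 1, 9, 0]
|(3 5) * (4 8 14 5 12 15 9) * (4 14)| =6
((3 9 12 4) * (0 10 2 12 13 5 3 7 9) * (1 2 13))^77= (0 13 3 10 5)(1 9 7 4 12 2)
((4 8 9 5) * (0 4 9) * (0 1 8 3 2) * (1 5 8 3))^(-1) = ((0 4 1 3 2)(5 9 8))^(-1) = (0 2 3 1 4)(5 8 9)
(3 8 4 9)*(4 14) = (3 8 14 4 9) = [0, 1, 2, 8, 9, 5, 6, 7, 14, 3, 10, 11, 12, 13, 4]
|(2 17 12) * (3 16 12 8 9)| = 7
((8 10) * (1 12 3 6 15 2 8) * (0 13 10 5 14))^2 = (0 10 12 6 2 5)(1 3 15 8 14 13)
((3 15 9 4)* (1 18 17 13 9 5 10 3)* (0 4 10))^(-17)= (0 13 5 17 15 18 3 1 10 4 9)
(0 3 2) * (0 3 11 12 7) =[11, 1, 3, 2, 4, 5, 6, 0, 8, 9, 10, 12, 7] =(0 11 12 7)(2 3)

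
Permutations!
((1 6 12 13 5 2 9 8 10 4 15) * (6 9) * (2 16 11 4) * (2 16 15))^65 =((1 9 8 10 16 11 4 2 6 12 13 5 15))^65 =(16)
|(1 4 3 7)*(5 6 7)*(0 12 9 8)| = |(0 12 9 8)(1 4 3 5 6 7)| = 12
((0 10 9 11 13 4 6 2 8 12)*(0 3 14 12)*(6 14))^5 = ((0 10 9 11 13 4 14 12 3 6 2 8))^5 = (0 4 2 11 3 10 14 8 13 6 9 12)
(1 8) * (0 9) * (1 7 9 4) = (0 4 1 8 7 9) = [4, 8, 2, 3, 1, 5, 6, 9, 7, 0]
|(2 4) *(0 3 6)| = |(0 3 6)(2 4)| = 6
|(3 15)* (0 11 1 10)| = |(0 11 1 10)(3 15)| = 4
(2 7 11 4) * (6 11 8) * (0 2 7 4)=[2, 1, 4, 3, 7, 5, 11, 8, 6, 9, 10, 0]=(0 2 4 7 8 6 11)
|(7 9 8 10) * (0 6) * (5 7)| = |(0 6)(5 7 9 8 10)| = 10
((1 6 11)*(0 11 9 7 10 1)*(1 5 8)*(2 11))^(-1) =(0 11 2)(1 8 5 10 7 9 6)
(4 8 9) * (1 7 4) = (1 7 4 8 9) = [0, 7, 2, 3, 8, 5, 6, 4, 9, 1]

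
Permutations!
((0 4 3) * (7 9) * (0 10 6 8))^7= (0 4 3 10 6 8)(7 9)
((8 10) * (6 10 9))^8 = ((6 10 8 9))^8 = (10)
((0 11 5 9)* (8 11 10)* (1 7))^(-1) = ((0 10 8 11 5 9)(1 7))^(-1) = (0 9 5 11 8 10)(1 7)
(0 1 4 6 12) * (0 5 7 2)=(0 1 4 6 12 5 7 2)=[1, 4, 0, 3, 6, 7, 12, 2, 8, 9, 10, 11, 5]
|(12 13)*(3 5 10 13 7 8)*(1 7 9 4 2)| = |(1 7 8 3 5 10 13 12 9 4 2)| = 11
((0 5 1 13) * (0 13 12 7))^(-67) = ((13)(0 5 1 12 7))^(-67) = (13)(0 12 5 7 1)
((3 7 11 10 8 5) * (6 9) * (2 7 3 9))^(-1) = (2 6 9 5 8 10 11 7)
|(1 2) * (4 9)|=|(1 2)(4 9)|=2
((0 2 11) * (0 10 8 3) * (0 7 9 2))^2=((2 11 10 8 3 7 9))^2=(2 10 3 9 11 8 7)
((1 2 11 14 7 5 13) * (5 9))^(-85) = (1 14 5 2 7 13 11 9)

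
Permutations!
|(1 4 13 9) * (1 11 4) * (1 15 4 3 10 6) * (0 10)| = 10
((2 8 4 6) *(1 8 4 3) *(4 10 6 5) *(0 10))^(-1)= (0 2 6 10)(1 3 8)(4 5)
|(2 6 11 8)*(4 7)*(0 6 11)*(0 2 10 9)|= 14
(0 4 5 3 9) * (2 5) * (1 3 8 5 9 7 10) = [4, 3, 9, 7, 2, 8, 6, 10, 5, 0, 1] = (0 4 2 9)(1 3 7 10)(5 8)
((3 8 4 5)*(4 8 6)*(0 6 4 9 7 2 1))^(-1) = (0 1 2 7 9 6)(3 5 4)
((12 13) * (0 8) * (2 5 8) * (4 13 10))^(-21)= (0 8 5 2)(4 10 12 13)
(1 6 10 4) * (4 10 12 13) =(1 6 12 13 4) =[0, 6, 2, 3, 1, 5, 12, 7, 8, 9, 10, 11, 13, 4]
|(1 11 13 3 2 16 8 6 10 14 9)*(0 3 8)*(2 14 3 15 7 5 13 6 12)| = 63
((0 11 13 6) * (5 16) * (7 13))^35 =((0 11 7 13 6)(5 16))^35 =(5 16)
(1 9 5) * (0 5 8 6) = (0 5 1 9 8 6) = [5, 9, 2, 3, 4, 1, 0, 7, 6, 8]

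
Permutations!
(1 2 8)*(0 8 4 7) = [8, 2, 4, 3, 7, 5, 6, 0, 1] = (0 8 1 2 4 7)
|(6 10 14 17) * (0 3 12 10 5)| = |(0 3 12 10 14 17 6 5)| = 8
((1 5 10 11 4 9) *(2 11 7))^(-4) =(1 2)(4 10)(5 11)(7 9) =((1 5 10 7 2 11 4 9))^(-4)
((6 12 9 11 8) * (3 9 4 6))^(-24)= ((3 9 11 8)(4 6 12))^(-24)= (12)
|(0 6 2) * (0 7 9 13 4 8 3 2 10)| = |(0 6 10)(2 7 9 13 4 8 3)| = 21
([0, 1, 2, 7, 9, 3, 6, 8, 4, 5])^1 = [0, 1, 2, 7, 9, 3, 6, 8, 4, 5]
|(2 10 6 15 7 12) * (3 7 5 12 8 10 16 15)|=|(2 16 15 5 12)(3 7 8 10 6)|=5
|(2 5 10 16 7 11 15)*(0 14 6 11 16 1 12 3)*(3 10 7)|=|(0 14 6 11 15 2 5 7 16 3)(1 12 10)|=30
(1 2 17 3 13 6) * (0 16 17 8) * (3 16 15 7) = (0 15 7 3 13 6 1 2 8)(16 17) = [15, 2, 8, 13, 4, 5, 1, 3, 0, 9, 10, 11, 12, 6, 14, 7, 17, 16]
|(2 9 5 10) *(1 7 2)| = 6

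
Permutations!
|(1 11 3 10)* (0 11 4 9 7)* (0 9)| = 6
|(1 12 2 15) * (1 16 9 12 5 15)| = |(1 5 15 16 9 12 2)| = 7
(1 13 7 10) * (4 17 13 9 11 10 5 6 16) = (1 9 11 10)(4 17 13 7 5 6 16) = [0, 9, 2, 3, 17, 6, 16, 5, 8, 11, 1, 10, 12, 7, 14, 15, 4, 13]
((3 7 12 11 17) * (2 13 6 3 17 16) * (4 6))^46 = (17)(2 13 4 6 3 7 12 11 16)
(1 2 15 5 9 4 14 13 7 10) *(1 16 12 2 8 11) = (1 8 11)(2 15 5 9 4 14 13 7 10 16 12) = [0, 8, 15, 3, 14, 9, 6, 10, 11, 4, 16, 1, 2, 7, 13, 5, 12]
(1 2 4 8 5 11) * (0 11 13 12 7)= (0 11 1 2 4 8 5 13 12 7)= [11, 2, 4, 3, 8, 13, 6, 0, 5, 9, 10, 1, 7, 12]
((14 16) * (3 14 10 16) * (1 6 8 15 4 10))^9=((1 6 8 15 4 10 16)(3 14))^9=(1 8 4 16 6 15 10)(3 14)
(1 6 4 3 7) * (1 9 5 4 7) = (1 6 7 9 5 4 3) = [0, 6, 2, 1, 3, 4, 7, 9, 8, 5]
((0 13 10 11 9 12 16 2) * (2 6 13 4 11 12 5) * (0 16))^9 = ((0 4 11 9 5 2 16 6 13 10 12))^9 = (0 10 6 2 9 4 12 13 16 5 11)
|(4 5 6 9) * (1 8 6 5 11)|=|(1 8 6 9 4 11)|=6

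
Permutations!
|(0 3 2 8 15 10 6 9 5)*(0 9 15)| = 12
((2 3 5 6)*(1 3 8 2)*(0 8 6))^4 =(0 1 8 3 2 5 6)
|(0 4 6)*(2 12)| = 6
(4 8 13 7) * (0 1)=[1, 0, 2, 3, 8, 5, 6, 4, 13, 9, 10, 11, 12, 7]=(0 1)(4 8 13 7)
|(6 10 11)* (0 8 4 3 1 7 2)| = |(0 8 4 3 1 7 2)(6 10 11)| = 21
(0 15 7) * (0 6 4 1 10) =(0 15 7 6 4 1 10) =[15, 10, 2, 3, 1, 5, 4, 6, 8, 9, 0, 11, 12, 13, 14, 7]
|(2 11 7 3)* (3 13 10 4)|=7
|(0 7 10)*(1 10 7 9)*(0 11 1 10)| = |(0 9 10 11 1)| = 5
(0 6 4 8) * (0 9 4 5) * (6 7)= (0 7 6 5)(4 8 9)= [7, 1, 2, 3, 8, 0, 5, 6, 9, 4]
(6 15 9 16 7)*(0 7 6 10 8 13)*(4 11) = (0 7 10 8 13)(4 11)(6 15 9 16) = [7, 1, 2, 3, 11, 5, 15, 10, 13, 16, 8, 4, 12, 0, 14, 9, 6]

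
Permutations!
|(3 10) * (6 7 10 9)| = |(3 9 6 7 10)| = 5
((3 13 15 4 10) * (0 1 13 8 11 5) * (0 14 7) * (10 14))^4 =(0 4 1 14 13 7 15)(3 10 5 11 8)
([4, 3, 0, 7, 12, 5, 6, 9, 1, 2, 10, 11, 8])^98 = (0 2 9 7 3 1 8 12 4)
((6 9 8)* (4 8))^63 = ((4 8 6 9))^63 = (4 9 6 8)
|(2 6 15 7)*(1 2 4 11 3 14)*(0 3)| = |(0 3 14 1 2 6 15 7 4 11)| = 10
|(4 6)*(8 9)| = 2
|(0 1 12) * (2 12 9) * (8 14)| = 10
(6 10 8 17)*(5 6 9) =(5 6 10 8 17 9) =[0, 1, 2, 3, 4, 6, 10, 7, 17, 5, 8, 11, 12, 13, 14, 15, 16, 9]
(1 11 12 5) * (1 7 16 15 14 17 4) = [0, 11, 2, 3, 1, 7, 6, 16, 8, 9, 10, 12, 5, 13, 17, 14, 15, 4] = (1 11 12 5 7 16 15 14 17 4)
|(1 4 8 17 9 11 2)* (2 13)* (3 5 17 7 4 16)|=9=|(1 16 3 5 17 9 11 13 2)(4 8 7)|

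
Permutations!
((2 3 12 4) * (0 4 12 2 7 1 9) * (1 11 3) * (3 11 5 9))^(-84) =((12)(0 4 7 5 9)(1 3 2))^(-84) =(12)(0 4 7 5 9)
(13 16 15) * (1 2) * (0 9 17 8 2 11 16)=(0 9 17 8 2 1 11 16 15 13)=[9, 11, 1, 3, 4, 5, 6, 7, 2, 17, 10, 16, 12, 0, 14, 13, 15, 8]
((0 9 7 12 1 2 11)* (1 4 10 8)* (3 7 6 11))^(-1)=(0 11 6 9)(1 8 10 4 12 7 3 2)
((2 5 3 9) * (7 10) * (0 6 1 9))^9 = ((0 6 1 9 2 5 3)(7 10))^9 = (0 1 2 3 6 9 5)(7 10)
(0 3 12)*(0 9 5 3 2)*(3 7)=(0 2)(3 12 9 5 7)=[2, 1, 0, 12, 4, 7, 6, 3, 8, 5, 10, 11, 9]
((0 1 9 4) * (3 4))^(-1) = (0 4 3 9 1)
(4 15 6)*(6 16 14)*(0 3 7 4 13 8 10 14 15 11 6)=(0 3 7 4 11 6 13 8 10 14)(15 16)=[3, 1, 2, 7, 11, 5, 13, 4, 10, 9, 14, 6, 12, 8, 0, 16, 15]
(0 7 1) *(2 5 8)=(0 7 1)(2 5 8)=[7, 0, 5, 3, 4, 8, 6, 1, 2]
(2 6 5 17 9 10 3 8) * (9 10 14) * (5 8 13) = [0, 1, 6, 13, 4, 17, 8, 7, 2, 14, 3, 11, 12, 5, 9, 15, 16, 10] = (2 6 8)(3 13 5 17 10)(9 14)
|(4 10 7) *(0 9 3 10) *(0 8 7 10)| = |(10)(0 9 3)(4 8 7)| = 3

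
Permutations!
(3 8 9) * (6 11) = (3 8 9)(6 11) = [0, 1, 2, 8, 4, 5, 11, 7, 9, 3, 10, 6]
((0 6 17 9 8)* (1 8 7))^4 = (0 7 6 1 17 8 9)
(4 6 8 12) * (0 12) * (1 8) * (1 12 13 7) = (0 13 7 1 8)(4 6 12) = [13, 8, 2, 3, 6, 5, 12, 1, 0, 9, 10, 11, 4, 7]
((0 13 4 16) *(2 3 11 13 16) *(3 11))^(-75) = ((0 16)(2 11 13 4))^(-75) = (0 16)(2 11 13 4)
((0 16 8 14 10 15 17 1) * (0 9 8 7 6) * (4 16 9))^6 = ((0 9 8 14 10 15 17 1 4 16 7 6))^6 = (0 17)(1 9)(4 8)(6 15)(7 10)(14 16)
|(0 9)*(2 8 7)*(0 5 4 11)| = |(0 9 5 4 11)(2 8 7)| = 15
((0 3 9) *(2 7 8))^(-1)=(0 9 3)(2 8 7)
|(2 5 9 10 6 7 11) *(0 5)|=|(0 5 9 10 6 7 11 2)|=8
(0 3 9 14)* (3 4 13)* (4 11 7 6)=(0 11 7 6 4 13 3 9 14)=[11, 1, 2, 9, 13, 5, 4, 6, 8, 14, 10, 7, 12, 3, 0]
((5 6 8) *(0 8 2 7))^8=((0 8 5 6 2 7))^8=(0 5 2)(6 7 8)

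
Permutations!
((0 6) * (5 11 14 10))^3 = ((0 6)(5 11 14 10))^3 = (0 6)(5 10 14 11)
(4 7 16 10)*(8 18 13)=(4 7 16 10)(8 18 13)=[0, 1, 2, 3, 7, 5, 6, 16, 18, 9, 4, 11, 12, 8, 14, 15, 10, 17, 13]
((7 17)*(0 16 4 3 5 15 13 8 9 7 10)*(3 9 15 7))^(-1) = (0 10 17 7 5 3 9 4 16)(8 13 15)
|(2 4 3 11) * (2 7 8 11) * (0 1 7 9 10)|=21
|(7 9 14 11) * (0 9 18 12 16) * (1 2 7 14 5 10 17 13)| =|(0 9 5 10 17 13 1 2 7 18 12 16)(11 14)| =12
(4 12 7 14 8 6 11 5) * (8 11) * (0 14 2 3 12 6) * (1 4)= (0 14 11 5 1 4 6 8)(2 3 12 7)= [14, 4, 3, 12, 6, 1, 8, 2, 0, 9, 10, 5, 7, 13, 11]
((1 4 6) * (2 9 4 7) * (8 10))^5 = (1 6 4 9 2 7)(8 10)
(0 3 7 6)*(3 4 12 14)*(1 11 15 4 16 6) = (0 16 6)(1 11 15 4 12 14 3 7) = [16, 11, 2, 7, 12, 5, 0, 1, 8, 9, 10, 15, 14, 13, 3, 4, 6]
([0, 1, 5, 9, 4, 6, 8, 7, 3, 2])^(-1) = [0, 1, 9, 8, 4, 2, 5, 7, 6, 3]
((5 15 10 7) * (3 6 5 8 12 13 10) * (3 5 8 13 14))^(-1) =(3 14 12 8 6)(5 15)(7 10 13)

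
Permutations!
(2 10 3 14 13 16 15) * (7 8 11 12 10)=[0, 1, 7, 14, 4, 5, 6, 8, 11, 9, 3, 12, 10, 16, 13, 2, 15]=(2 7 8 11 12 10 3 14 13 16 15)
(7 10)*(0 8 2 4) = (0 8 2 4)(7 10) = [8, 1, 4, 3, 0, 5, 6, 10, 2, 9, 7]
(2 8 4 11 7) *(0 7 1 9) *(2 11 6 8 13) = (0 7 11 1 9)(2 13)(4 6 8) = [7, 9, 13, 3, 6, 5, 8, 11, 4, 0, 10, 1, 12, 2]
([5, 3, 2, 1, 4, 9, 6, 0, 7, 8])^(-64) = [5, 1, 2, 3, 4, 9, 6, 0, 7, 8]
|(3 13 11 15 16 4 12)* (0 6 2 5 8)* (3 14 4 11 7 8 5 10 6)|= |(0 3 13 7 8)(2 10 6)(4 12 14)(11 15 16)|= 15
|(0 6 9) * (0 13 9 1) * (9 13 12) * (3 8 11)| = 6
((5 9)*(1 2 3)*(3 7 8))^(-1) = (1 3 8 7 2)(5 9)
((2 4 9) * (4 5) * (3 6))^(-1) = (2 9 4 5)(3 6)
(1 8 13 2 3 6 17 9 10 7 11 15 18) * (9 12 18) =(1 8 13 2 3 6 17 12 18)(7 11 15 9 10) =[0, 8, 3, 6, 4, 5, 17, 11, 13, 10, 7, 15, 18, 2, 14, 9, 16, 12, 1]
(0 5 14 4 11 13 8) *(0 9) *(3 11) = (0 5 14 4 3 11 13 8 9) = [5, 1, 2, 11, 3, 14, 6, 7, 9, 0, 10, 13, 12, 8, 4]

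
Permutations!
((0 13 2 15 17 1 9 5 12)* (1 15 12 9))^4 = (17)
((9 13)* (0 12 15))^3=((0 12 15)(9 13))^3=(15)(9 13)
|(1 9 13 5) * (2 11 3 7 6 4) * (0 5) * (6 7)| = |(0 5 1 9 13)(2 11 3 6 4)| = 5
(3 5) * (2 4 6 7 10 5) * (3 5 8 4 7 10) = (2 7 3)(4 6 10 8) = [0, 1, 7, 2, 6, 5, 10, 3, 4, 9, 8]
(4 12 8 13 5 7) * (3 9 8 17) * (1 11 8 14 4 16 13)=(1 11 8)(3 9 14 4 12 17)(5 7 16 13)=[0, 11, 2, 9, 12, 7, 6, 16, 1, 14, 10, 8, 17, 5, 4, 15, 13, 3]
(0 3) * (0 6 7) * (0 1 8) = (0 3 6 7 1 8) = [3, 8, 2, 6, 4, 5, 7, 1, 0]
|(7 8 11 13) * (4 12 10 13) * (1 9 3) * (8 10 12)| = 3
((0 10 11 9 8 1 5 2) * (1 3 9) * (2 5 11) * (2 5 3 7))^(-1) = (0 2 7 8 9 3 5 10)(1 11)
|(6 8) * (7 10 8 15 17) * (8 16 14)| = |(6 15 17 7 10 16 14 8)| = 8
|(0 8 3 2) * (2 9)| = 5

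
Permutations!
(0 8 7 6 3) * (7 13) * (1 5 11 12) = [8, 5, 2, 0, 4, 11, 3, 6, 13, 9, 10, 12, 1, 7] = (0 8 13 7 6 3)(1 5 11 12)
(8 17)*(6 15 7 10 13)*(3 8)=(3 8 17)(6 15 7 10 13)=[0, 1, 2, 8, 4, 5, 15, 10, 17, 9, 13, 11, 12, 6, 14, 7, 16, 3]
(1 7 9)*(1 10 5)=(1 7 9 10 5)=[0, 7, 2, 3, 4, 1, 6, 9, 8, 10, 5]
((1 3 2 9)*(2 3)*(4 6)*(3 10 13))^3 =((1 2 9)(3 10 13)(4 6))^3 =(13)(4 6)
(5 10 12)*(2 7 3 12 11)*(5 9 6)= (2 7 3 12 9 6 5 10 11)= [0, 1, 7, 12, 4, 10, 5, 3, 8, 6, 11, 2, 9]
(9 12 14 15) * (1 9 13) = (1 9 12 14 15 13) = [0, 9, 2, 3, 4, 5, 6, 7, 8, 12, 10, 11, 14, 1, 15, 13]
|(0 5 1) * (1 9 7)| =5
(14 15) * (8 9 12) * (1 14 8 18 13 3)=(1 14 15 8 9 12 18 13 3)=[0, 14, 2, 1, 4, 5, 6, 7, 9, 12, 10, 11, 18, 3, 15, 8, 16, 17, 13]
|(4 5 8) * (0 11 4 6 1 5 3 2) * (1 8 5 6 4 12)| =9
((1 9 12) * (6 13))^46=((1 9 12)(6 13))^46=(13)(1 9 12)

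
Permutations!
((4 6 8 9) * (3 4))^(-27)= (3 8 4 9 6)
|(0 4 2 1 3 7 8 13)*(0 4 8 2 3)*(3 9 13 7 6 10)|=15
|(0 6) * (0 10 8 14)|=5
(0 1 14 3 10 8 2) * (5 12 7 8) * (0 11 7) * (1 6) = (0 6 1 14 3 10 5 12)(2 11 7 8) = [6, 14, 11, 10, 4, 12, 1, 8, 2, 9, 5, 7, 0, 13, 3]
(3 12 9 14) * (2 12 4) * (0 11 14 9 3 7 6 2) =[11, 1, 12, 4, 0, 5, 2, 6, 8, 9, 10, 14, 3, 13, 7] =(0 11 14 7 6 2 12 3 4)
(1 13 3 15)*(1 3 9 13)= (3 15)(9 13)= [0, 1, 2, 15, 4, 5, 6, 7, 8, 13, 10, 11, 12, 9, 14, 3]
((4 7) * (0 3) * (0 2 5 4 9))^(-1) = (0 9 7 4 5 2 3) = ((0 3 2 5 4 7 9))^(-1)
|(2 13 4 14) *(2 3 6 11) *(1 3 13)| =|(1 3 6 11 2)(4 14 13)| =15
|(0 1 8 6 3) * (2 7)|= 10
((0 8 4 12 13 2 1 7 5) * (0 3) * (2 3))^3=(0 12)(1 2 5 7)(3 4)(8 13)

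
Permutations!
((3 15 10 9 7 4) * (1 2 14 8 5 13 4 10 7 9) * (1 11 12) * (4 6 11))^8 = (1 12 11 6 13 5 8 14 2)(3 10 15 4 7)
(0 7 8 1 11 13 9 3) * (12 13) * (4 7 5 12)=(0 5 12 13 9 3)(1 11 4 7 8)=[5, 11, 2, 0, 7, 12, 6, 8, 1, 3, 10, 4, 13, 9]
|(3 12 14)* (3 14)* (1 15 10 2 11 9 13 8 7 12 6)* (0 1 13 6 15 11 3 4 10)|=14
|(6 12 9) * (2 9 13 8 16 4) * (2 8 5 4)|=9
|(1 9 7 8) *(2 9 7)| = 6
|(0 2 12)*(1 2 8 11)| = 6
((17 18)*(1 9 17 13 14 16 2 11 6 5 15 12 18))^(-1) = (1 17 9)(2 16 14 13 18 12 15 5 6 11)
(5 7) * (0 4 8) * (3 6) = (0 4 8)(3 6)(5 7) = [4, 1, 2, 6, 8, 7, 3, 5, 0]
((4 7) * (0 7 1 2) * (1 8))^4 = ((0 7 4 8 1 2))^4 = (0 1 4)(2 8 7)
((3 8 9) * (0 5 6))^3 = ((0 5 6)(3 8 9))^3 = (9)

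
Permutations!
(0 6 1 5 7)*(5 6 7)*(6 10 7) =(0 6 1 10 7) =[6, 10, 2, 3, 4, 5, 1, 0, 8, 9, 7]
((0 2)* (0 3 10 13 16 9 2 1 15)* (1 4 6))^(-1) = (0 15 1 6 4)(2 9 16 13 10 3)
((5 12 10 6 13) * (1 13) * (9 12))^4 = (1 12 13 10 5 6 9)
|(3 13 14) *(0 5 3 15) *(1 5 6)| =|(0 6 1 5 3 13 14 15)| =8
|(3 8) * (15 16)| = 2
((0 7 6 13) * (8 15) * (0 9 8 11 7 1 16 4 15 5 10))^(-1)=((0 1 16 4 15 11 7 6 13 9 8 5 10))^(-1)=(0 10 5 8 9 13 6 7 11 15 4 16 1)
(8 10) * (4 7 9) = [0, 1, 2, 3, 7, 5, 6, 9, 10, 4, 8] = (4 7 9)(8 10)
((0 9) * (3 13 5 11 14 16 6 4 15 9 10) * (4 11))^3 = (0 13 15 10 5 9 3 4)(6 16 14 11)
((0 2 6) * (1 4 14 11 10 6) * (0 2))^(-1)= ((1 4 14 11 10 6 2))^(-1)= (1 2 6 10 11 14 4)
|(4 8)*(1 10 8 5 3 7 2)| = 8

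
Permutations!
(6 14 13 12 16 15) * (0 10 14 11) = (0 10 14 13 12 16 15 6 11) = [10, 1, 2, 3, 4, 5, 11, 7, 8, 9, 14, 0, 16, 12, 13, 6, 15]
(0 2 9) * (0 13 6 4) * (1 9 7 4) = (0 2 7 4)(1 9 13 6) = [2, 9, 7, 3, 0, 5, 1, 4, 8, 13, 10, 11, 12, 6]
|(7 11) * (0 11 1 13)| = |(0 11 7 1 13)| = 5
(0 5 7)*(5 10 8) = (0 10 8 5 7) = [10, 1, 2, 3, 4, 7, 6, 0, 5, 9, 8]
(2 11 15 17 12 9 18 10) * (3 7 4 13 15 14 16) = (2 11 14 16 3 7 4 13 15 17 12 9 18 10) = [0, 1, 11, 7, 13, 5, 6, 4, 8, 18, 2, 14, 9, 15, 16, 17, 3, 12, 10]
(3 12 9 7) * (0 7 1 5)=(0 7 3 12 9 1 5)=[7, 5, 2, 12, 4, 0, 6, 3, 8, 1, 10, 11, 9]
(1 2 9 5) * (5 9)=[0, 2, 5, 3, 4, 1, 6, 7, 8, 9]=(9)(1 2 5)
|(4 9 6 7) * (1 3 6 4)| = 4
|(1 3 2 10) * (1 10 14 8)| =|(1 3 2 14 8)| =5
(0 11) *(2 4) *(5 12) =(0 11)(2 4)(5 12) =[11, 1, 4, 3, 2, 12, 6, 7, 8, 9, 10, 0, 5]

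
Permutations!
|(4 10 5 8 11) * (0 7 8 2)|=8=|(0 7 8 11 4 10 5 2)|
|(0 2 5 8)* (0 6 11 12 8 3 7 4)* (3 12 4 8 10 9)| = |(0 2 5 12 10 9 3 7 8 6 11 4)| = 12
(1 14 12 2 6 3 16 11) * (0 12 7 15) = [12, 14, 6, 16, 4, 5, 3, 15, 8, 9, 10, 1, 2, 13, 7, 0, 11] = (0 12 2 6 3 16 11 1 14 7 15)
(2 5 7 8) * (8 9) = (2 5 7 9 8) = [0, 1, 5, 3, 4, 7, 6, 9, 2, 8]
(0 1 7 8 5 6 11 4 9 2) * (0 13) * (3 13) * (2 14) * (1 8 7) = (0 8 5 6 11 4 9 14 2 3 13) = [8, 1, 3, 13, 9, 6, 11, 7, 5, 14, 10, 4, 12, 0, 2]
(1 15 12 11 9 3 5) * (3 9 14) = (1 15 12 11 14 3 5) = [0, 15, 2, 5, 4, 1, 6, 7, 8, 9, 10, 14, 11, 13, 3, 12]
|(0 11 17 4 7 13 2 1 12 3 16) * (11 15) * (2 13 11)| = |(0 15 2 1 12 3 16)(4 7 11 17)| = 28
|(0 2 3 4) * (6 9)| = 4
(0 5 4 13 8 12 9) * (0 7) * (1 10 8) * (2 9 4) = (0 5 2 9 7)(1 10 8 12 4 13) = [5, 10, 9, 3, 13, 2, 6, 0, 12, 7, 8, 11, 4, 1]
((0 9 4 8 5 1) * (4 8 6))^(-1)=((0 9 8 5 1)(4 6))^(-1)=(0 1 5 8 9)(4 6)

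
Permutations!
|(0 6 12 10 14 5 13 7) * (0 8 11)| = 10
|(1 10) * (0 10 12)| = 4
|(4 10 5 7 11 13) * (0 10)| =|(0 10 5 7 11 13 4)| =7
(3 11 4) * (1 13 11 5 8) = (1 13 11 4 3 5 8) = [0, 13, 2, 5, 3, 8, 6, 7, 1, 9, 10, 4, 12, 11]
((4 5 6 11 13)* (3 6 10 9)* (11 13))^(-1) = (3 9 10 5 4 13 6)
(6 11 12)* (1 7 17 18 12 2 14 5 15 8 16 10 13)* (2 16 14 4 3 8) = [0, 7, 4, 8, 3, 15, 11, 17, 14, 9, 13, 16, 6, 1, 5, 2, 10, 18, 12] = (1 7 17 18 12 6 11 16 10 13)(2 4 3 8 14 5 15)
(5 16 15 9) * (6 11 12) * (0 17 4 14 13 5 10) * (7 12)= (0 17 4 14 13 5 16 15 9 10)(6 11 7 12)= [17, 1, 2, 3, 14, 16, 11, 12, 8, 10, 0, 7, 6, 5, 13, 9, 15, 4]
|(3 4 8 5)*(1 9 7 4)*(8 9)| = |(1 8 5 3)(4 9 7)| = 12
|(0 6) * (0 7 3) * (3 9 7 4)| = |(0 6 4 3)(7 9)| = 4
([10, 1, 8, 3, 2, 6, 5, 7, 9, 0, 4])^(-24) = [0, 1, 2, 3, 4, 5, 6, 7, 8, 9, 10]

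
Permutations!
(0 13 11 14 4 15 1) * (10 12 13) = [10, 0, 2, 3, 15, 5, 6, 7, 8, 9, 12, 14, 13, 11, 4, 1] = (0 10 12 13 11 14 4 15 1)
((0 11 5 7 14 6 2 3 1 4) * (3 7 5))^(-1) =((0 11 3 1 4)(2 7 14 6))^(-1) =(0 4 1 3 11)(2 6 14 7)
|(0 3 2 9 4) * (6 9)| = 6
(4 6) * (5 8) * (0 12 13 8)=(0 12 13 8 5)(4 6)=[12, 1, 2, 3, 6, 0, 4, 7, 5, 9, 10, 11, 13, 8]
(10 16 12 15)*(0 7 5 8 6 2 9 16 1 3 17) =(0 7 5 8 6 2 9 16 12 15 10 1 3 17) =[7, 3, 9, 17, 4, 8, 2, 5, 6, 16, 1, 11, 15, 13, 14, 10, 12, 0]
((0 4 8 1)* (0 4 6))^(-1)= (0 6)(1 8 4)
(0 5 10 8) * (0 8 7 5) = (5 10 7) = [0, 1, 2, 3, 4, 10, 6, 5, 8, 9, 7]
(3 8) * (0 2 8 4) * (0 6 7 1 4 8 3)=(0 2 3 8)(1 4 6 7)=[2, 4, 3, 8, 6, 5, 7, 1, 0]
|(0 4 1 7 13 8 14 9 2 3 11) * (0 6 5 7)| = 30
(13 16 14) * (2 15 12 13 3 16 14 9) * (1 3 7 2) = (1 3 16 9)(2 15 12 13 14 7) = [0, 3, 15, 16, 4, 5, 6, 2, 8, 1, 10, 11, 13, 14, 7, 12, 9]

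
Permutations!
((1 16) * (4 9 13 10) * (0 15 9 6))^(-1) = (0 6 4 10 13 9 15)(1 16)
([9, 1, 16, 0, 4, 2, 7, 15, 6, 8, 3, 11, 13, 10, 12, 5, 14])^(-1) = (0 3 10 13 12 14 16 2 5 15 7 6 8 9)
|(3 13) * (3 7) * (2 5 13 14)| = 6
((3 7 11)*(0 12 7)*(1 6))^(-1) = (0 3 11 7 12)(1 6)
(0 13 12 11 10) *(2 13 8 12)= (0 8 12 11 10)(2 13)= [8, 1, 13, 3, 4, 5, 6, 7, 12, 9, 0, 10, 11, 2]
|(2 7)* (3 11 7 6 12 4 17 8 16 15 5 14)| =13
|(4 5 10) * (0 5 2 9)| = |(0 5 10 4 2 9)| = 6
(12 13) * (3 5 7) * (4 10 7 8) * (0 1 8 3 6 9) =(0 1 8 4 10 7 6 9)(3 5)(12 13) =[1, 8, 2, 5, 10, 3, 9, 6, 4, 0, 7, 11, 13, 12]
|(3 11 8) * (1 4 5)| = 3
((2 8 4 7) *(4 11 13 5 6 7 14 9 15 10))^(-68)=(2 11 5 7 8 13 6)(4 9 10 14 15)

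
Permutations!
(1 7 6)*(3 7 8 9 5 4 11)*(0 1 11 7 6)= [1, 8, 2, 6, 7, 4, 11, 0, 9, 5, 10, 3]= (0 1 8 9 5 4 7)(3 6 11)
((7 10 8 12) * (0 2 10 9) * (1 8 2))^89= ((0 1 8 12 7 9)(2 10))^89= (0 9 7 12 8 1)(2 10)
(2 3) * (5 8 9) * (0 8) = (0 8 9 5)(2 3) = [8, 1, 3, 2, 4, 0, 6, 7, 9, 5]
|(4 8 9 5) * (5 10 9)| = 6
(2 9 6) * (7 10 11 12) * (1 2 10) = [0, 2, 9, 3, 4, 5, 10, 1, 8, 6, 11, 12, 7] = (1 2 9 6 10 11 12 7)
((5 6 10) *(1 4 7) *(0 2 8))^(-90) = (10)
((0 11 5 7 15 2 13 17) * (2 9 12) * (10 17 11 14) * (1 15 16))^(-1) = ((0 14 10 17)(1 15 9 12 2 13 11 5 7 16))^(-1) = (0 17 10 14)(1 16 7 5 11 13 2 12 9 15)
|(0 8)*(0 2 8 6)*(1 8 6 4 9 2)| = 10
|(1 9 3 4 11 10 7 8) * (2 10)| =9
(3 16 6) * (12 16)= (3 12 16 6)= [0, 1, 2, 12, 4, 5, 3, 7, 8, 9, 10, 11, 16, 13, 14, 15, 6]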